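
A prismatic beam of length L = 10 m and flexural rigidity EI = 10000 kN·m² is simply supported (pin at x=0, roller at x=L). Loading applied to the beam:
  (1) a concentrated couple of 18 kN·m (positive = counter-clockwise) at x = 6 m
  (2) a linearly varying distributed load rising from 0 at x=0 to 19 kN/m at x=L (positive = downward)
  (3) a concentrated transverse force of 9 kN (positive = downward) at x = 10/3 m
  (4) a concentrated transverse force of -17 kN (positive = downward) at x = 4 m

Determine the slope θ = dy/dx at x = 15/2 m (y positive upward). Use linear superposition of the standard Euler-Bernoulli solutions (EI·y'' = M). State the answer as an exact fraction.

Load 1 — applied couple M₀=18 kN·m at a=6 m (b=L-a=4):
  θ_1 = (M₀x²/(2L)-M₀(x-a)+C₁)/EI  [x>a] with C₁=M₀(3b²-L²)/(6L)=-78/5 = (18·(15/2)²/(2·10)-18·((15/2)-6)+(-78/5))/10000 = 321/400000 rad
Load 2 — triangular load w₀=19 kN/m (0→w₀ over full span):
  θ_2 = -w₀(7L⁴-30L²x²+15x⁴)/(360LEI) = -19·(7·10⁴-30·10²·(15/2)²+15·(15/2)⁴)/(360·10·10000) = 24947/921600 rad
Load 3 — point force P=9 kN at a=10/3 m (b=L-a=20/3):
  θ_3 = -Pa(2L²-6Lx+3x²+a²)/(6LEI)  [x>a] = -9·(10/3)·(2·10²-6·10·(15/2)+3·(15/2)²+(10/3)²)/(6·10·10000) = 101/28800 rad
Load 4 — point force P=-17 kN at a=4 m (b=L-a=6):
  θ_4 = -Pa(2L²-6Lx+3x²+a²)/(6LEI)  [x>a] = -(-17)·4·(2·10²-6·10·(15/2)+3·(15/2)²+4²)/(6·10·10000) = -1479/200000 rad
Superposition: θ = Σ θ_i = 306991/12800000 rad ≈ 0.023984 rad

θ(15/2) = 306991/12800000 rad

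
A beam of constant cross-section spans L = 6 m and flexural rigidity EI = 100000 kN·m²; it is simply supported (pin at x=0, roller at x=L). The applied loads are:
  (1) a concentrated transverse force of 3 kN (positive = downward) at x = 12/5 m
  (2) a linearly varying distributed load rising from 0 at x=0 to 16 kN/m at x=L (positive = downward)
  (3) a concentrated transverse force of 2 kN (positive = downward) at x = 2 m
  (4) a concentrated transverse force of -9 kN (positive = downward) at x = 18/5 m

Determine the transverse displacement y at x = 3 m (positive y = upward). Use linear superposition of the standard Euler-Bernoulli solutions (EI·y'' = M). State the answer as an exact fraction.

y(3) = -21971/18750000 m

Load 1 — point force P=3 kN at a=12/5 m (b=L-a=18/5):
  y_1 = -Pa(L-x)(2Lx-a²-x²)/(6LEI)  [x>a] = -3·(12/5)·(6-3)·(2·6·3-(12/5)²-3²)/(6·6·100000) = -1593/12500000 m
Load 2 — triangular load w₀=16 kN/m (0→w₀ over full span):
  y_2 = -w₀x(7L⁴-10L²x²+3x⁴)/(360LEI) = -16·3·(7·6⁴-10·6²·3²+3·3⁴)/(360·6·100000) = -27/20000 m
Load 3 — point force P=2 kN at a=2 m (b=L-a=4):
  y_3 = -Pa(L-x)(2Lx-a²-x²)/(6LEI)  [x>a] = -2·2·(6-3)·(2·6·3-2²-3²)/(6·6·100000) = -23/300000 m
Load 4 — point force P=-9 kN at a=18/5 m (b=L-a=12/5):
  y_4 = -Pbx(L²-b²-x²)/(6LEI)  [x≤a] = -(-9)·(12/5)·3·(6²-(12/5)²-3²)/(6·6·100000) = 4779/12500000 m
Superposition: y = Σ y_i = -21971/18750000 m ≈ -0.001172 m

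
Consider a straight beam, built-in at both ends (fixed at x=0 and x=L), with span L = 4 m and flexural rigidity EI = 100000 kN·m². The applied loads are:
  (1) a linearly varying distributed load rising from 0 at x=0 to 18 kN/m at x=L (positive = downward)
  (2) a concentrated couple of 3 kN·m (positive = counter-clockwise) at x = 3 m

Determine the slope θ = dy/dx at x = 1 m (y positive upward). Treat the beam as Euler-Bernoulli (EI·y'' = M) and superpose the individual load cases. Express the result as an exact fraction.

Load 1 — triangular load w₀=18 kN/m (0→w₀ over full span):
  θ_1 = -w₀(2x(L-x)(L-2x)(x+2L)+x²(L-x)²)/(120LEI) = -18·(2·1·(4-1)·(4-2·1)·(1+2·4)+1²·(4-1)²)/(120·4·100000) = -351/8000000 rad
Load 2 — applied couple M₀=3 kN·m at a=3 m (b=L-a=1):
  θ_2 = (R_Ax²/2 - M_Ax)/EI  [x≤a] with R_A=27/32, M_A=15/16 = ((27/32)·1²/2 - (15/16)·1)/100000 = -33/6400000 rad
Superposition: θ = Σ θ_i = -1569/32000000 rad ≈ -0.000049 rad

θ(1) = -1569/32000000 rad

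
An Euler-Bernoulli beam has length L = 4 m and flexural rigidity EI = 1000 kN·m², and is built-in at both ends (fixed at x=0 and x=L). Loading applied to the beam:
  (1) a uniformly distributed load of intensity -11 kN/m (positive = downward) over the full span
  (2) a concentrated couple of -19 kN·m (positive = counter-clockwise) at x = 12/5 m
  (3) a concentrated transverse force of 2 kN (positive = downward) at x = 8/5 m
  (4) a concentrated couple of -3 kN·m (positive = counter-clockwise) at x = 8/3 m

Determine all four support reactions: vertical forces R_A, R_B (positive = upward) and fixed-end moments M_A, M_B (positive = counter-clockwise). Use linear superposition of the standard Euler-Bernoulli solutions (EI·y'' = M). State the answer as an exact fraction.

Load 1 — uniform load w=-11 kN/m over full span:
  R_A = wL/2 = (-11)·4/2 = -22 kN
  M_A = wL²/12 = (-11)·4²/12 = -44/3 kN·m
  R_B = wL/2 = (-11)·4/2 = -22 kN
  M_B = -wL²/12 = -(-11)·4²/12 = 44/3 kN·m
Load 2 — applied couple M₀=-19 kN·m at a=12/5 m (b=L-a=8/5):
  R_A = 6M₀ab/L³ = 6·(-19)·(12/5)·(8/5)/4³ = -171/25 kN
  M_A = M₀b(2a-b)/L² = (-19)·(8/5)·(2·(12/5)-(8/5))/4² = -152/25 kN·m
  R_B = -6M₀ab/L³ = -6·(-19)·(12/5)·(8/5)/4³ = 171/25 kN
  M_B = M₀a(2b-a)/L² = (-19)·(12/5)·(2·(8/5)-(12/5))/4² = -57/25 kN·m
Load 3 — point force P=2 kN at a=8/5 m (b=L-a=12/5):
  R_A = Pb²(3a+b)/L³ = 2·(12/5)²·(3·(8/5)+(12/5))/4³ = 162/125 kN
  M_A = Pab²/L² = 2·(8/5)·(12/5)²/4² = 144/125 kN·m
  R_B = Pa²(a+3b)/L³ = 2·(8/5)²·((8/5)+3·(12/5))/4³ = 88/125 kN
  M_B = -Pa²b/L² = -2·(8/5)²·(12/5)/4² = -96/125 kN·m
Load 4 — applied couple M₀=-3 kN·m at a=8/3 m (b=L-a=4/3):
  R_A = 6M₀ab/L³ = 6·(-3)·(8/3)·(4/3)/4³ = -1 kN
  M_A = M₀b(2a-b)/L² = (-3)·(4/3)·(2·(8/3)-(4/3))/4² = -1 kN·m
  R_B = -6M₀ab/L³ = -6·(-3)·(8/3)·(4/3)/4³ = 1 kN
  M_B = M₀a(2b-a)/L² = (-3)·(8/3)·(2·(4/3)-(8/3))/4² = 0 kN·m
Superposition: R_A = -3568/125 kN, M_A = -7723/375 kN·m, R_B = -1682/125 kN, M_B = 4357/375 kN·m

R_A = -3568/125 kN, M_A = -7723/375 kN·m, R_B = -1682/125 kN, M_B = 4357/375 kN·m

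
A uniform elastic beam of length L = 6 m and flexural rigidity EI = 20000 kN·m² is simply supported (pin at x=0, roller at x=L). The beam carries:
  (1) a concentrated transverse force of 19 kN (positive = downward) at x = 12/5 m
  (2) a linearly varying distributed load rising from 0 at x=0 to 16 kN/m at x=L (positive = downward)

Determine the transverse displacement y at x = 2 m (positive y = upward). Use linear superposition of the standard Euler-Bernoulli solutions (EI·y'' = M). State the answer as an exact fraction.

Load 1 — point force P=19 kN at a=12/5 m (b=L-a=18/5):
  y_1 = -Pbx(L²-b²-x²)/(6LEI)  [x≤a] = -19·(18/5)·2·(6²-(18/5)²-2²)/(6·6·20000) = -2261/625000 m
Load 2 — triangular load w₀=16 kN/m (0→w₀ over full span):
  y_2 = -w₀x(7L⁴-10L²x²+3x⁴)/(360LEI) = -16·2·(7·6⁴-10·6²·2²+3·2⁴)/(360·6·20000) = -32/5625 m
Superposition: y = Σ y_i = -52349/5625000 m ≈ -0.009306 m

y(2) = -52349/5625000 m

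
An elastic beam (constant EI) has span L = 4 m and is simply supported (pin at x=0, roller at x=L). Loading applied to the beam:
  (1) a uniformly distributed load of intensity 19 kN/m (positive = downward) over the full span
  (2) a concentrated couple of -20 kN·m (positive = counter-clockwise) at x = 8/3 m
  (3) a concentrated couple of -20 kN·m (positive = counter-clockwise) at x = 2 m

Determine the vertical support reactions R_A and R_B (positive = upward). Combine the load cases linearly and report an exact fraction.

Load 1 — uniform load w=19 kN/m over full span:
  R_A = wL/2 = 19·4/2 = 38 kN
  R_B = wL/2 = 19·4/2 = 38 kN
Load 2 — applied couple M₀=-20 kN·m at a=8/3 m (b=L-a=4/3):
  R_A = M₀/L = (-20)/4 = -5 kN
  R_B = -M₀/L = -(-20)/4 = 5 kN
Load 3 — applied couple M₀=-20 kN·m at a=2 m (b=L-a=2):
  R_A = M₀/L = (-20)/4 = -5 kN
  R_B = -M₀/L = -(-20)/4 = 5 kN
Superposition: R_A = 28 kN, R_B = 48 kN

R_A = 28 kN, R_B = 48 kN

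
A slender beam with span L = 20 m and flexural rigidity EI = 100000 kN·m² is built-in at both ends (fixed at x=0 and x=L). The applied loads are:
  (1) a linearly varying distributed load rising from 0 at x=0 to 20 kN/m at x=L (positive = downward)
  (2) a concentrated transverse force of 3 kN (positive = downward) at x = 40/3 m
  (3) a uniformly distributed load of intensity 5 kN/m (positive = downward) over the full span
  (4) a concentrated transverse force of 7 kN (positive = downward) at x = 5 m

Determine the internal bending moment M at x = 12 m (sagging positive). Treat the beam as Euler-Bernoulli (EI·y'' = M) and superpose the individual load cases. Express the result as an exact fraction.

Load 1 — triangular load w₀=20 kN/m (0→w₀ over full span):
  M_1 = 3w₀Lx/20 - w₀L²/30 - w₀x³/(6L) = 3·20·20·12/20 - 20·20²/30 - 20·12³/(6·20) = 496/3 kN·m
Load 2 — point force P=3 kN at a=40/3 m (b=L-a=20/3):
  M_2 = Pb²(3a+b)x/L³ - Pab²/L²  [x≤a] = 3·(20/3)²·(3·(40/3)+(20/3))·12/20³ - 3·(40/3)·(20/3)²/20² = 44/9 kN·m
Load 3 — uniform load w=5 kN/m over full span:
  M_3 = wLx/2 - wL²/12 - wx²/2 = 5·20·12/2 - 5·20²/12 - 5·12²/2 = 220/3 kN·m
Load 4 — point force P=7 kN at a=5 m (b=L-a=15):
  M_4 = Pa²(a+3b)(L-x)/L³ - Pa²b/L²  [x>a] = 7·5²·(5+3·15)·(20-12)/20³ - 7·5²·15/20² = 35/16 kN·m
Superposition: M = Σ M_i = 35387/144 kN·m ≈ 245.743056 kN·m

M(12) = 35387/144 kN·m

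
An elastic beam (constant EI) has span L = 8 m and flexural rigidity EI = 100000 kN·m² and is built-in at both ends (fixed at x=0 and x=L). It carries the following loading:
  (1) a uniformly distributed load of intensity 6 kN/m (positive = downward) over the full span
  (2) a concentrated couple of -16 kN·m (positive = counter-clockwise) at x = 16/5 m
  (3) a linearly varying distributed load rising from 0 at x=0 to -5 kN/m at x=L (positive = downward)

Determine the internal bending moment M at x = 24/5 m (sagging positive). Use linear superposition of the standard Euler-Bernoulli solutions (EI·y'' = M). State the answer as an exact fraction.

M(24/5) = 4336/375 kN·m

Load 1 — uniform load w=6 kN/m over full span:
  M_1 = wLx/2 - wL²/12 - wx²/2 = 6·8·(24/5)/2 - 6·8²/12 - 6·(24/5)²/2 = 352/25 kN·m
Load 2 — applied couple M₀=-16 kN·m at a=16/5 m (b=L-a=24/5):
  M_2 = R_Ax - M_A - M₀  [x>a] with R_A=-72/25, M_A=-48/25 = (-72/25)·(24/5) - (-48/25) - (-16) = 512/125 kN·m
Load 3 — triangular load w₀=-5 kN/m (0→w₀ over full span):
  M_3 = 3w₀Lx/20 - w₀L²/30 - w₀x³/(6L) = 3·(-5)·8·(24/5)/20 - (-5)·8²/30 - (-5)·(24/5)³/(6·8) = -496/75 kN·m
Superposition: M = Σ M_i = 4336/375 kN·m ≈ 11.562667 kN·m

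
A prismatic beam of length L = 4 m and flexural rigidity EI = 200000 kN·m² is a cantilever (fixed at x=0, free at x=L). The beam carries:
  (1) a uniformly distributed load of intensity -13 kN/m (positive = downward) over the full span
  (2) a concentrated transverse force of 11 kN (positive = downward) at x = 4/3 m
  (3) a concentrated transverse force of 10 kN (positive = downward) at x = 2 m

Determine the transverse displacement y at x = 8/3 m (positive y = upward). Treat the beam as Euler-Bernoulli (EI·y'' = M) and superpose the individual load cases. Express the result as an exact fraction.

y(8/3) = 5197/6075000 m

Load 1 — uniform load w=-13 kN/m over full span:
  y_1 = -wx²(x²-4Lx+6L²)/(24EI) = -(-13)·(8/3)²·((8/3)²-4·4·(8/3)+6·4²)/(24·200000) = 884/759375 m
Load 2 — point force P=11 kN at a=4/3 m (b=L-a=8/3):
  y_2 = -Pa²(3x-a)/(6EI)  [x>a] = -11·(4/3)²·(3·(8/3)-(4/3))/(6·200000) = -11/101250 m
Load 3 — point force P=10 kN at a=2 m (b=L-a=2):
  y_3 = -Pa²(3x-a)/(6EI)  [x>a] = -10·2²·(3·(8/3)-2)/(6·200000) = -1/5000 m
Superposition: y = Σ y_i = 5197/6075000 m ≈ 0.000855 m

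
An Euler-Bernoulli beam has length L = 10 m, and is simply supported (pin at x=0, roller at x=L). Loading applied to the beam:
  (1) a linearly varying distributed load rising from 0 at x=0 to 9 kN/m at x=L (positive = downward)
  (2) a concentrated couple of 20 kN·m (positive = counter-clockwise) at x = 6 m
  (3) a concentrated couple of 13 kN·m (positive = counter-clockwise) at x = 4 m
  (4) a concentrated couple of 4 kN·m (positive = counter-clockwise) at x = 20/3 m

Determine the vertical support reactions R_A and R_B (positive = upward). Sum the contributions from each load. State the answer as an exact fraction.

Load 1 — triangular load w₀=9 kN/m (0→w₀ over full span):
  R_A = w₀L/6 = 9·10/6 = 15 kN
  R_B = w₀L/3 = 9·10/3 = 30 kN
Load 2 — applied couple M₀=20 kN·m at a=6 m (b=L-a=4):
  R_A = M₀/L = 20/10 = 2 kN
  R_B = -M₀/L = -20/10 = -2 kN
Load 3 — applied couple M₀=13 kN·m at a=4 m (b=L-a=6):
  R_A = M₀/L = 13/10 kN
  R_B = -M₀/L = -13/10 kN
Load 4 — applied couple M₀=4 kN·m at a=20/3 m (b=L-a=10/3):
  R_A = M₀/L = 4/10 = 2/5 kN
  R_B = -M₀/L = -4/10 = -2/5 kN
Superposition: R_A = 187/10 kN, R_B = 263/10 kN

R_A = 187/10 kN, R_B = 263/10 kN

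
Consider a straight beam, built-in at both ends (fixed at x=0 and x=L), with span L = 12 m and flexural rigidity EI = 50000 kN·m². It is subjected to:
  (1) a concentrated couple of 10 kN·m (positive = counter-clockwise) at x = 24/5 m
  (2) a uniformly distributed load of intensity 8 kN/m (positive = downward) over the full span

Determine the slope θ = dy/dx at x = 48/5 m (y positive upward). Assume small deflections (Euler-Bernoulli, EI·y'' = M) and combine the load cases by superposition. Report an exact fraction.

θ(48/5) = 831/390625 rad

Load 1 — applied couple M₀=10 kN·m at a=24/5 m (b=L-a=36/5):
  θ_1 = (R_Ax²/2 - M_Ax - M₀(x-a))/EI  [x>a] with R_A=6/5, M_A=6/5 = ((6/5)·(48/5)²/2 - (6/5)·(48/5) - 10·((48/5)-(24/5)))/50000 = -33/390625 rad
Load 2 — uniform load w=8 kN/m over full span:
  θ_2 = -wx(L-x)(L-2x)/(12EI) = -8·(48/5)·(12-(48/5))·(12-2·(48/5))/(12·50000) = 864/390625 rad
Superposition: θ = Σ θ_i = 831/390625 rad ≈ 0.002127 rad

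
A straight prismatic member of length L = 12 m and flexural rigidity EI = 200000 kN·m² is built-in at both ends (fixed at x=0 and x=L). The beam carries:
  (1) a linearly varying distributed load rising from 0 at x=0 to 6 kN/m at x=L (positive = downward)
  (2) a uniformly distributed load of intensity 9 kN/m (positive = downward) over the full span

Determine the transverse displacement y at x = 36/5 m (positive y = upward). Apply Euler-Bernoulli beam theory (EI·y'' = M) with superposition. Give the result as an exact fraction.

y(36/5) = -147258/48828125 m

Load 1 — triangular load w₀=6 kN/m (0→w₀ over full span):
  y_1 = -w₀x²(L-x)²(x+2L)/(120LEI) = -6·(36/5)²·(12-(36/5))²·((36/5)+2·12)/(120·12·200000) = -37908/48828125 m
Load 2 — uniform load w=9 kN/m over full span:
  y_2 = -wx²(L-x)²/(24EI) = -9·(36/5)²·(12-(36/5))²/(24·200000) = -4374/1953125 m
Superposition: y = Σ y_i = -147258/48828125 m ≈ -0.003016 m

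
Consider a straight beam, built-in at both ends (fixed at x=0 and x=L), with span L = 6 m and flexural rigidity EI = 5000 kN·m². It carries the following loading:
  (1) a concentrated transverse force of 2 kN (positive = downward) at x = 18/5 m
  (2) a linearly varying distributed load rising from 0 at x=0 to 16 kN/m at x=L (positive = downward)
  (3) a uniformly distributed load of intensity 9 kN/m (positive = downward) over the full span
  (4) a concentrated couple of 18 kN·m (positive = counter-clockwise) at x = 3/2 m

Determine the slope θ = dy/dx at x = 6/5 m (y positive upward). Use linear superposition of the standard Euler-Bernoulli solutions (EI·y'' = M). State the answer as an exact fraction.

Load 1 — point force P=2 kN at a=18/5 m (b=L-a=12/5):
  θ_1 = -Pb²x(2aL-(3a+b)x)/(2L³EI)  [x≤a] = -2·(12/5)²·(6/5)·(2·(18/5)·6-(3·(18/5)+(12/5))·(6/5))/(2·6³·5000) = -342/1953125 rad
Load 2 — triangular load w₀=16 kN/m (0→w₀ over full span):
  θ_2 = -w₀(2x(L-x)(L-2x)(x+2L)+x²(L-x)²)/(120LEI) = -16·(2·(6/5)·(6-(6/5))·(6-2·(6/5))·((6/5)+2·6)+(6/5)²·(6-(6/5))²)/(120·6·5000) = -1008/390625 rad
Load 3 — uniform load w=9 kN/m over full span:
  θ_3 = -wx(L-x)(L-2x)/(12EI) = -9·(6/5)·(6-(6/5))·(6-2·(6/5))/(12·5000) = -243/78125 rad
Load 4 — applied couple M₀=18 kN·m at a=3/2 m (b=L-a=9/2):
  θ_4 = (R_Ax²/2 - M_Ax)/EI  [x≤a] with R_A=27/8, M_A=-27/8 = ((27/8)·(6/5)²/2 - (-27/8)·(6/5))/5000 = 81/62500 rad
Superposition: θ = Σ θ_i = -35703/7812500 rad ≈ -0.004570 rad

θ(6/5) = -35703/7812500 rad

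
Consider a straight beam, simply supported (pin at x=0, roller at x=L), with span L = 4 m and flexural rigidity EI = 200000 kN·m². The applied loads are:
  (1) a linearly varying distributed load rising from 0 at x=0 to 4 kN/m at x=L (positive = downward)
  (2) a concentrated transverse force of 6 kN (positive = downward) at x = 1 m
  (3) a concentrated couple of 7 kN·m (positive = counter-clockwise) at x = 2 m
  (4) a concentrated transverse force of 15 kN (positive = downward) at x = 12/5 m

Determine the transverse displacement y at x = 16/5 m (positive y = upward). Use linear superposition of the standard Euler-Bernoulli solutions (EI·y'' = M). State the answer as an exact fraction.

y(16/5) = -277649/3125000000 m

Load 1 — triangular load w₀=4 kN/m (0→w₀ over full span):
  y_1 = -w₀x(7L⁴-10L²x²+3x⁴)/(360LEI) = -4·(16/5)·(7·4⁴-10·4²·(16/5)²+3·(16/5)⁴)/(360·4·200000) = -1016/48828125 m
Load 2 — point force P=6 kN at a=1 m (b=L-a=3):
  y_2 = -Pa(L-x)(2Lx-a²-x²)/(6LEI)  [x>a] = -6·1·(4-(16/5))·(2·4·(16/5)-1²-(16/5)²)/(6·4·200000) = -359/25000000 m
Load 3 — applied couple M₀=7 kN·m at a=2 m (b=L-a=2):
  y_3 = (M₀x³/(6L)-M₀(x-a)²/2+C₁x)/EI  [x>a] with C₁=M₀(3b²-L²)/(6L)=-7/6 = (7·(16/5)³/(6·4)-7·((16/5)-2)²/2+(-7/6)·(16/5))/200000 = 49/12500000 m
Load 4 — point force P=15 kN at a=12/5 m (b=L-a=8/5):
  y_4 = -Pa(L-x)(2Lx-a²-x²)/(6LEI)  [x>a] = -15·(12/5)·(4-(16/5))·(2·4·(16/5)-(12/5)²-(16/5)²)/(6·4·200000) = -9/156250 m
Superposition: y = Σ y_i = -277649/3125000000 m ≈ -0.000089 m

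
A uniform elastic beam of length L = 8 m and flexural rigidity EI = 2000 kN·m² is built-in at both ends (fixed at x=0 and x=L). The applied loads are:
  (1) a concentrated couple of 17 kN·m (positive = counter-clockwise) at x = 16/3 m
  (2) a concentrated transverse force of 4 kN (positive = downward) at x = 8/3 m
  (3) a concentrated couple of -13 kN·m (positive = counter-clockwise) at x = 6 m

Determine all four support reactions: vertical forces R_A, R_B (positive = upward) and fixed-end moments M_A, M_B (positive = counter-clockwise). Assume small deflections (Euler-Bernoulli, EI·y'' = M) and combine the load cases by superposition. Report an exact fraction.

Load 1 — applied couple M₀=17 kN·m at a=16/3 m (b=L-a=8/3):
  R_A = 6M₀ab/L³ = 6·17·(16/3)·(8/3)/8³ = 17/6 kN
  M_A = M₀b(2a-b)/L² = 17·(8/3)·(2·(16/3)-(8/3))/8² = 17/3 kN·m
  R_B = -6M₀ab/L³ = -6·17·(16/3)·(8/3)/8³ = -17/6 kN
  M_B = M₀a(2b-a)/L² = 17·(16/3)·(2·(8/3)-(16/3))/8² = 0 kN·m
Load 2 — point force P=4 kN at a=8/3 m (b=L-a=16/3):
  R_A = Pb²(3a+b)/L³ = 4·(16/3)²·(3·(8/3)+(16/3))/8³ = 80/27 kN
  M_A = Pab²/L² = 4·(8/3)·(16/3)²/8² = 128/27 kN·m
  R_B = Pa²(a+3b)/L³ = 4·(8/3)²·((8/3)+3·(16/3))/8³ = 28/27 kN
  M_B = -Pa²b/L² = -4·(8/3)²·(16/3)/8² = -64/27 kN·m
Load 3 — applied couple M₀=-13 kN·m at a=6 m (b=L-a=2):
  R_A = 6M₀ab/L³ = 6·(-13)·6·2/8³ = -117/64 kN
  M_A = M₀b(2a-b)/L² = (-13)·2·(2·6-2)/8² = -65/16 kN·m
  R_B = -6M₀ab/L³ = -6·(-13)·6·2/8³ = 117/64 kN
  M_B = M₀a(2b-a)/L² = (-13)·6·(2·2-6)/8² = 39/16 kN·m
Superposition: R_A = 6857/1728 kN, M_A = 2741/432 kN·m, R_B = 55/1728 kN, M_B = 29/432 kN·m

R_A = 6857/1728 kN, M_A = 2741/432 kN·m, R_B = 55/1728 kN, M_B = 29/432 kN·m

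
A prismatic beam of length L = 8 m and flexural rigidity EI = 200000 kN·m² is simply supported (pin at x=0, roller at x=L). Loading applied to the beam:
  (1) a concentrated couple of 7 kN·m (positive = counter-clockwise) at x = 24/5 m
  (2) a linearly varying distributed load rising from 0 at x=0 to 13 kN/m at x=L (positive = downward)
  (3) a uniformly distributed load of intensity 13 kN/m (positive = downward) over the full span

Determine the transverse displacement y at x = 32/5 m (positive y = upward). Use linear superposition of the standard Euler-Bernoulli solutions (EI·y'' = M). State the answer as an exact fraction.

Load 1 — applied couple M₀=7 kN·m at a=24/5 m (b=L-a=16/5):
  y_1 = (M₀x³/(6L)-M₀(x-a)²/2+C₁x)/EI  [x>a] with C₁=M₀(3b²-L²)/(6L)=-364/75 = (7·(32/5)³/(6·8)-7·((32/5)-(24/5))²/2+(-364/75)·(32/5))/200000 = -7/781250 m
Load 2 — triangular load w₀=13 kN/m (0→w₀ over full span):
  y_2 = -w₀x(7L⁴-10L²x²+3x⁴)/(360LEI) = -13·(32/5)·(7·8⁴-10·8²·(32/5)²+3·(32/5)⁴)/(360·8·200000) = -52832/48828125 m
Load 3 — uniform load w=13 kN/m over full span:
  y_3 = -wx(L³-2Lx²+x³)/(24EI) = -13·(32/5)·(8³-2·8·(32/5)²+(32/5)³)/(24·200000) = -12064/5859375 m
Superposition: y = Σ y_i = -922817/292968750 m ≈ -0.003150 m

y(32/5) = -922817/292968750 m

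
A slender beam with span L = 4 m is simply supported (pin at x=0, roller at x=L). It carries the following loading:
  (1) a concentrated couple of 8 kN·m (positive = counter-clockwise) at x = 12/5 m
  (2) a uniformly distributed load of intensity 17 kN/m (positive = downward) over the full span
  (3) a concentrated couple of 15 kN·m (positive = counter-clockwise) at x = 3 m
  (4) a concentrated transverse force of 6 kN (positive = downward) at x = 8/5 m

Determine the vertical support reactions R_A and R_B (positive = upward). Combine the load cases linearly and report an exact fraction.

R_A = 867/20 kN, R_B = 613/20 kN

Load 1 — applied couple M₀=8 kN·m at a=12/5 m (b=L-a=8/5):
  R_A = M₀/L = 8/4 = 2 kN
  R_B = -M₀/L = -8/4 = -2 kN
Load 2 — uniform load w=17 kN/m over full span:
  R_A = wL/2 = 17·4/2 = 34 kN
  R_B = wL/2 = 17·4/2 = 34 kN
Load 3 — applied couple M₀=15 kN·m at a=3 m (b=L-a=1):
  R_A = M₀/L = 15/4 kN
  R_B = -M₀/L = -15/4 kN
Load 4 — point force P=6 kN at a=8/5 m (b=L-a=12/5):
  R_A = Pb/L = 6·(12/5)/4 = 18/5 kN
  R_B = Pa/L = 6·(8/5)/4 = 12/5 kN
Superposition: R_A = 867/20 kN, R_B = 613/20 kN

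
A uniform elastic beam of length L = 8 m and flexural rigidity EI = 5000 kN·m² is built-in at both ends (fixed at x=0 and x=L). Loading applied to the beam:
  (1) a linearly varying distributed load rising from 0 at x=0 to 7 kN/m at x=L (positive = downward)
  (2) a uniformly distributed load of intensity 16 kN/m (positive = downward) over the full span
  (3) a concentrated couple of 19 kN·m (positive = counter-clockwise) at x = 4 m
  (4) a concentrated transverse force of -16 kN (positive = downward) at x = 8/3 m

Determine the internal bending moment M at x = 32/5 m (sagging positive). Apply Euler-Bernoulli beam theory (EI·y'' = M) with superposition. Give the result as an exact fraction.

Load 1 — triangular load w₀=7 kN/m (0→w₀ over full span):
  M_1 = 3w₀Lx/20 - w₀L²/30 - w₀x³/(6L) = 3·7·8·(32/5)/20 - 7·8²/30 - 7·(32/5)³/(6·8) = 224/375 kN·m
Load 2 — uniform load w=16 kN/m over full span:
  M_2 = wLx/2 - wL²/12 - wx²/2 = 16·8·(32/5)/2 - 16·8²/12 - 16·(32/5)²/2 = -256/75 kN·m
Load 3 — applied couple M₀=19 kN·m at a=4 m (b=L-a=4):
  M_3 = R_Ax - M_A - M₀  [x>a] with R_A=57/16, M_A=19/4 = (57/16)·(32/5) - (19/4) - 19 = -19/20 kN·m
Load 4 — point force P=-16 kN at a=8/3 m (b=L-a=16/3):
  M_4 = Pa²(a+3b)(L-x)/L³ - Pa²b/L²  [x>a] = (-16)·(8/3)²·((8/3)+3·(16/3))·(8-(32/5))/8³ - (-16)·(8/3)²·(16/3)/8² = 128/45 kN·m
Superposition: M = Σ M_i = -4147/4500 kN·m ≈ -0.921556 kN·m

M(32/5) = -4147/4500 kN·m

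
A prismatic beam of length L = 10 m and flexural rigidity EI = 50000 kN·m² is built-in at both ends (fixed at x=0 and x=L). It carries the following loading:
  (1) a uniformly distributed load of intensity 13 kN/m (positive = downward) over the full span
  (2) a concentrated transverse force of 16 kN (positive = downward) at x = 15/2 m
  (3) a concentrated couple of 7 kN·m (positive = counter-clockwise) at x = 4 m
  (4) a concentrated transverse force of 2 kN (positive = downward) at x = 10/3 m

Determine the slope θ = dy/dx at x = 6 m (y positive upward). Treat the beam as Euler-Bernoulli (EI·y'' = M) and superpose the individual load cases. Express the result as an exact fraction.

Load 1 — uniform load w=13 kN/m over full span:
  θ_1 = -wx(L-x)(L-2x)/(12EI) = -13·6·(10-6)·(10-2·6)/(12·50000) = 13/12500 rad
Load 2 — point force P=16 kN at a=15/2 m (b=L-a=5/2):
  θ_2 = -Pb²x(2aL-(3a+b)x)/(2L³EI)  [x≤a] = -16·(5/2)²·6·(2·(15/2)·10-(3·(15/2)+(5/2))·6)/(2·10³·50000) = 0 rad
Load 3 — applied couple M₀=7 kN·m at a=4 m (b=L-a=6):
  θ_3 = (R_Ax²/2 - M_Ax - M₀(x-a))/EI  [x>a] with R_A=126/125, M_A=21/25 = ((126/125)·6²/2 - (21/25)·6 - 7·(6-4))/50000 = -7/390625 rad
Load 4 — point force P=2 kN at a=10/3 m (b=L-a=20/3):
  θ_4 = Pa²(L-x)(2bL-(3b+a)(L-x))/(2L³EI)  [x>a] = 2·(10/3)²·(10-6)·(2·(20/3)·10-(3·(20/3)+(10/3))·(10-6))/(2·10³·50000) = 1/28125 rad
Superposition: θ = Σ θ_i = 14873/14062500 rad ≈ 0.001058 rad

θ(6) = 14873/14062500 rad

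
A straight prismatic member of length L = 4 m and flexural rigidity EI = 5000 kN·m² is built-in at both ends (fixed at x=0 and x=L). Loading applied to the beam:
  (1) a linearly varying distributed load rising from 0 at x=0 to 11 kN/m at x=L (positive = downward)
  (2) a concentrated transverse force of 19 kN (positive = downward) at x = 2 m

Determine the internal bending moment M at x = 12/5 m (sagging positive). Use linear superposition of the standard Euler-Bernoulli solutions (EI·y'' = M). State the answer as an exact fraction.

Load 1 — triangular load w₀=11 kN/m (0→w₀ over full span):
  M_1 = 3w₀Lx/20 - w₀L²/30 - w₀x³/(6L) = 3·11·4·(12/5)/20 - 11·4²/30 - 11·(12/5)³/(6·4) = 1364/375 kN·m
Load 2 — point force P=19 kN at a=2 m (b=L-a=2):
  M_2 = Pa²(a+3b)(L-x)/L³ - Pa²b/L²  [x>a] = 19·2²·(2+3·2)·(4-(12/5))/4³ - 19·2²·2/4² = 57/10 kN·m
Superposition: M = Σ M_i = 7003/750 kN·m ≈ 9.337333 kN·m

M(12/5) = 7003/750 kN·m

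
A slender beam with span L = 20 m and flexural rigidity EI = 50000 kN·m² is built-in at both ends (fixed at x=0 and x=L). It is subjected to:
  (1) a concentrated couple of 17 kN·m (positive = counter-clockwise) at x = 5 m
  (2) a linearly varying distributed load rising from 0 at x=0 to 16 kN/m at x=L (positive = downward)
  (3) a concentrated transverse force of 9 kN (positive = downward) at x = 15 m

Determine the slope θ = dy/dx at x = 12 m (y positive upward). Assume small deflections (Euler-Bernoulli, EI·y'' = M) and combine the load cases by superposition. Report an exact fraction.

Load 1 — applied couple M₀=17 kN·m at a=5 m (b=L-a=15):
  θ_1 = (R_Ax²/2 - M_Ax - M₀(x-a))/EI  [x>a] with R_A=153/160, M_A=-51/16 = ((153/160)·12²/2 - (-51/16)·12 - 17·(12-5))/50000 = -119/500000 rad
Load 2 — triangular load w₀=16 kN/m (0→w₀ over full span):
  θ_2 = -w₀(2x(L-x)(L-2x)(x+2L)+x²(L-x)²)/(120LEI) = -16·(2·12·(20-12)·(20-2·12)·(12+2·20)+12²·(20-12)²)/(120·20·50000) = 64/15625 rad
Load 3 — point force P=9 kN at a=15 m (b=L-a=5):
  θ_3 = -Pb²x(2aL-(3a+b)x)/(2L³EI)  [x≤a] = -9·5²·12·(2·15·20-(3·15+5)·12)/(2·20³·50000) = 0 rad
Superposition: θ = Σ θ_i = 1929/500000 rad ≈ 0.003858 rad

θ(12) = 1929/500000 rad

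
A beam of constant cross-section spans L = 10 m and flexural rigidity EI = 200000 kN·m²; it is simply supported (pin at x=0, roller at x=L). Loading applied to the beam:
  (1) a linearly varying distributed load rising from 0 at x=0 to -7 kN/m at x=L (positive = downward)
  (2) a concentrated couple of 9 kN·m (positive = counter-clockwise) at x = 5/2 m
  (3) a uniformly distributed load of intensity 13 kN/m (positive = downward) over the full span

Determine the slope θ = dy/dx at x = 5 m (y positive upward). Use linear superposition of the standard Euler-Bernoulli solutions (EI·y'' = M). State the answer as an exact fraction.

θ(5) = 109/2880000 rad

Load 1 — triangular load w₀=-7 kN/m (0→w₀ over full span):
  θ_1 = -w₀(7L⁴-30L²x²+15x⁴)/(360LEI) = -(-7)·(7·10⁴-30·10²·5²+15·5⁴)/(360·10·200000) = 49/1152000 rad
Load 2 — applied couple M₀=9 kN·m at a=5/2 m (b=L-a=15/2):
  θ_2 = (M₀x²/(2L)-M₀(x-a)+C₁)/EI  [x>a] with C₁=M₀(3b²-L²)/(6L)=165/16 = (9·5²/(2·10)-9·(5-(5/2))+(165/16))/200000 = -3/640000 rad
Load 3 — uniform load w=13 kN/m over full span:
  θ_3 = -w(L³-6Lx²+4x³)/(24EI) = -13·(10³-6·10·5²+4·5³)/(24·200000) = 0 rad
Superposition: θ = Σ θ_i = 109/2880000 rad ≈ 0.000038 rad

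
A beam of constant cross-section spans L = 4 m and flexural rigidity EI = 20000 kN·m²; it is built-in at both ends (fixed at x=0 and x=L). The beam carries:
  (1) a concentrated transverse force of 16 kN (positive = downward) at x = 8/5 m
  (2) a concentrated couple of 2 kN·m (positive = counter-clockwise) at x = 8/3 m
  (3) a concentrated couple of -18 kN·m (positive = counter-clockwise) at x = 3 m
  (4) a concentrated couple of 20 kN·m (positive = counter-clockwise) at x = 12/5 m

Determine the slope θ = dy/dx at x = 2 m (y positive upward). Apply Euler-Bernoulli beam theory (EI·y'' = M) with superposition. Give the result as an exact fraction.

Load 1 — point force P=16 kN at a=8/5 m (b=L-a=12/5):
  θ_1 = Pa²(L-x)(2bL-(3b+a)(L-x))/(2L³EI)  [x>a] = 16·(8/5)²·(4-2)·(2·(12/5)·4-(3·(12/5)+(8/5))·(4-2))/(2·4³·20000) = 4/78125 rad
Load 2 — applied couple M₀=2 kN·m at a=8/3 m (b=L-a=4/3):
  θ_2 = (R_Ax²/2 - M_Ax)/EI  [x≤a] with R_A=2/3, M_A=2/3 = ((2/3)·2²/2 - (2/3)·2)/20000 = 0 rad
Load 3 — applied couple M₀=-18 kN·m at a=3 m (b=L-a=1):
  θ_3 = (R_Ax²/2 - M_Ax)/EI  [x≤a] with R_A=-81/16, M_A=-45/8 = ((-81/16)·2²/2 - (-45/8)·2)/20000 = 9/160000 rad
Load 4 — applied couple M₀=20 kN·m at a=12/5 m (b=L-a=8/5):
  θ_4 = (R_Ax²/2 - M_Ax)/EI  [x≤a] with R_A=36/5, M_A=32/5 = ((36/5)·2²/2 - (32/5)·2)/20000 = 1/12500 rad
Superposition: θ = Σ θ_i = 3749/20000000 rad ≈ 0.000187 rad

θ(2) = 3749/20000000 rad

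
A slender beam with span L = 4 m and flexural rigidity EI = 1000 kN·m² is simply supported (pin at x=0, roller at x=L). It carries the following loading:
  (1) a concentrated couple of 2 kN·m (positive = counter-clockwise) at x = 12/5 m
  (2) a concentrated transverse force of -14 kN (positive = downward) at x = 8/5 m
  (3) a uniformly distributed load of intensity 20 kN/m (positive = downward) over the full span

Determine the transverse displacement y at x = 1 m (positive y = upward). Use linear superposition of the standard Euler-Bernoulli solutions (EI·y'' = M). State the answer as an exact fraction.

Load 1 — applied couple M₀=2 kN·m at a=12/5 m (b=L-a=8/5):
  y_1 = (M₀x³/(6L)+C₁x)/EI  [x≤a] with C₁=M₀(3b²-L²)/(6L)=-52/75 = (2·1³/(6·4)+(-52/75)·1)/1000 = -61/100000 m
Load 2 — point force P=-14 kN at a=8/5 m (b=L-a=12/5):
  y_2 = -Pbx(L²-b²-x²)/(6LEI)  [x≤a] = -(-14)·(12/5)·1·(4²-(12/5)²-1²)/(6·4·1000) = 1617/125000 m
Load 3 — uniform load w=20 kN/m over full span:
  y_3 = -wx(L³-2Lx²+x³)/(24EI) = -20·1·(4³-2·4·1²+1³)/(24·1000) = -19/400 m
Superposition: y = Σ y_i = -17587/500000 m ≈ -0.035174 m

y(1) = -17587/500000 m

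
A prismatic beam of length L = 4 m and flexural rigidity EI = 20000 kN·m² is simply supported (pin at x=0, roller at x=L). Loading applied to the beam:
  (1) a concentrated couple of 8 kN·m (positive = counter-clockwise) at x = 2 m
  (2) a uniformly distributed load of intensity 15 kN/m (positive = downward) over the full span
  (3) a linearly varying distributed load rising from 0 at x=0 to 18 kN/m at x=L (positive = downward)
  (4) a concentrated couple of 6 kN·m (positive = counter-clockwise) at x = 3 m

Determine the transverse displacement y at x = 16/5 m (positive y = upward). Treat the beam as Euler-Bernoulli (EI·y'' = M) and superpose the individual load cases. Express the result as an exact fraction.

y(16/5) = -778983/312500000 m

Load 1 — applied couple M₀=8 kN·m at a=2 m (b=L-a=2):
  y_1 = (M₀x³/(6L)-M₀(x-a)²/2+C₁x)/EI  [x>a] with C₁=M₀(3b²-L²)/(6L)=-4/3 = (8·(16/5)³/(6·4)-8·((16/5)-2)²/2+(-4/3)·(16/5))/20000 = 7/156250 m
Load 2 — uniform load w=15 kN/m over full span:
  y_2 = -wx(L³-2Lx²+x³)/(24EI) = -15·(16/5)·(4³-2·4·(16/5)²+(16/5)³)/(24·20000) = -116/78125 m
Load 3 — triangular load w₀=18 kN/m (0→w₀ over full span):
  y_3 = -w₀x(7L⁴-10L²x²+3x⁴)/(360LEI) = -18·(16/5)·(7·4⁴-10·4²·(16/5)²+3·(16/5)⁴)/(360·4·20000) = -9144/9765625 m
Load 4 — applied couple M₀=6 kN·m at a=3 m (b=L-a=1):
  y_4 = (M₀x³/(6L)-M₀(x-a)²/2+C₁x)/EI  [x>a] with C₁=M₀(3b²-L²)/(6L)=-13/4 = (6·(16/5)³/(6·4)-6·((16/5)-3)²/2+(-13/4)·(16/5))/20000 = -291/2500000 m
Superposition: y = Σ y_i = -778983/312500000 m ≈ -0.002493 m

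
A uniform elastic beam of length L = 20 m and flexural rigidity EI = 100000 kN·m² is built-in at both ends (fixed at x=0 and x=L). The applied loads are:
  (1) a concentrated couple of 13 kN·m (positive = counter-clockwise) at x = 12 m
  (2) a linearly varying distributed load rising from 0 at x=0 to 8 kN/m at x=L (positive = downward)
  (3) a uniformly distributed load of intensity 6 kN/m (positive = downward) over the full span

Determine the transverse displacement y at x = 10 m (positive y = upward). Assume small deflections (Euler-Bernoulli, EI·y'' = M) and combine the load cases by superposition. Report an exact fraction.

Load 1 — applied couple M₀=13 kN·m at a=12 m (b=L-a=8):
  y_1 = (R_Ax³/6 - M_Ax²/2)/EI  [x≤a] with R_A=117/125, M_A=104/25 = ((117/125)·10³/6 - (104/25)·10²/2)/100000 = -13/25000 m
Load 2 — triangular load w₀=8 kN/m (0→w₀ over full span):
  y_2 = -w₀x²(L-x)²(x+2L)/(120LEI) = -8·10²·(20-10)²·(10+2·20)/(120·20·100000) = -1/60 m
Load 3 — uniform load w=6 kN/m over full span:
  y_3 = -wx²(L-x)²/(24EI) = -6·10²·(20-10)²/(24·100000) = -1/40 m
Superposition: y = Σ y_i = -791/18750 m ≈ -0.042187 m

y(10) = -791/18750 m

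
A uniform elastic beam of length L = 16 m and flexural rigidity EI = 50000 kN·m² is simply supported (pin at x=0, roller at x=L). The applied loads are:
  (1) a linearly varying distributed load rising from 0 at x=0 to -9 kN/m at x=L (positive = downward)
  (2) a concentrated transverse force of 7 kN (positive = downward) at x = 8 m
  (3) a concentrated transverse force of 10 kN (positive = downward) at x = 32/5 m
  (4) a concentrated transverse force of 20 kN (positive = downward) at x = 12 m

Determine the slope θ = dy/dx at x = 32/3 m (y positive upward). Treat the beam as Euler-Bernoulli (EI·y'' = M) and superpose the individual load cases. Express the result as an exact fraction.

θ(32/3) = -9449/4218750 rad

Load 1 — triangular load w₀=-9 kN/m (0→w₀ over full span):
  θ_1 = -w₀(7L⁴-30L²x²+15x⁴)/(360LEI) = -(-9)·(7·16⁴-30·16²·(32/3)²+15·(32/3)⁴)/(360·16·50000) = -2912/421875 rad
Load 2 — point force P=7 kN at a=8 m (b=L-a=8):
  θ_2 = -Pa(2L²-6Lx+3x²+a²)/(6LEI)  [x>a] = -7·8·(2·16²-6·16·(32/3)+3·(32/3)²+8²)/(6·16·50000) = 7/5625 rad
Load 3 — point force P=10 kN at a=32/5 m (b=L-a=48/5):
  θ_3 = -Pa(2L²-6Lx+3x²+a²)/(6LEI)  [x>a] = -10·(32/5)·(2·16²-6·16·(32/3)+3·(32/3)²+(32/5)²)/(6·16·50000) = 1216/703125 rad
Load 4 — point force P=20 kN at a=12 m (b=L-a=4):
  θ_4 = -Pb(L²-b²-3x²)/(6LEI)  [x≤a] = -20·4·(16²-4²-3·(32/3)²)/(6·16·50000) = 19/11250 rad
Superposition: θ = Σ θ_i = -9449/4218750 rad ≈ -0.002240 rad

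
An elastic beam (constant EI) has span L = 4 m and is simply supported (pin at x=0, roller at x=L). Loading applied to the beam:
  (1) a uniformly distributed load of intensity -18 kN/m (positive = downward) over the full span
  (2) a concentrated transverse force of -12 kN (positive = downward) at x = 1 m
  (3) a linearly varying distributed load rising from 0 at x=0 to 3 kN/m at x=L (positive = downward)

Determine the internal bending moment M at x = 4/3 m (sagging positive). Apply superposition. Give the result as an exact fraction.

Load 1 — uniform load w=-18 kN/m over full span:
  M_1 = wx(L-x)/2 = (-18)·(4/3)·(4-(4/3))/2 = -32 kN·m
Load 2 — point force P=-12 kN at a=1 m (b=L-a=3):
  M_2 = Pa(L-x)/L  [x>a] = (-12)·1·(4-(4/3))/4 = -8 kN·m
Load 3 — triangular load w₀=3 kN/m (0→w₀ over full span):
  M_3 = w₀Lx/6 - w₀x³/(6L) = 3·4·(4/3)/6 - 3·(4/3)³/(6·4) = 64/27 kN·m
Superposition: M = Σ M_i = -1016/27 kN·m ≈ -37.629630 kN·m

M(4/3) = -1016/27 kN·m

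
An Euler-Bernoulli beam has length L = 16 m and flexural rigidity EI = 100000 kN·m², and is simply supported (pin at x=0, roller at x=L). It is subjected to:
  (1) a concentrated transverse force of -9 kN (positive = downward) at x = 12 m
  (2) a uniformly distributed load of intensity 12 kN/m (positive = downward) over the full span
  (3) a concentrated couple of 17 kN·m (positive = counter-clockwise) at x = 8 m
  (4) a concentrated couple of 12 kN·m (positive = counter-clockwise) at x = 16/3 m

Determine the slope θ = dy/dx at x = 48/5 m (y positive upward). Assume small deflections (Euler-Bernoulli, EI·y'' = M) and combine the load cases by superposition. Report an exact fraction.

θ(48/5) = 55967/9375000 rad

Load 1 — point force P=-9 kN at a=12 m (b=L-a=4):
  θ_1 = -Pb(L²-b²-3x²)/(6LEI)  [x≤a] = -(-9)·4·(16²-4²-3·(48/5)²)/(6·16·100000) = -171/1250000 rad
Load 2 — uniform load w=12 kN/m over full span:
  θ_2 = -w(L³-6Lx²+4x³)/(24EI) = -12·(16³-6·16·(48/5)²+4·(48/5)³)/(24·100000) = 2368/390625 rad
Load 3 — applied couple M₀=17 kN·m at a=8 m (b=L-a=8):
  θ_3 = (M₀x²/(2L)-M₀(x-a)+C₁)/EI  [x>a] with C₁=M₀(3b²-L²)/(6L)=-34/3 = (17·(48/5)²/(2·16)-17·((48/5)-8)+(-34/3))/100000 = 391/3750000 rad
Load 4 — applied couple M₀=12 kN·m at a=16/3 m (b=L-a=32/3):
  θ_4 = (M₀x²/(2L)-M₀(x-a)+C₁)/EI  [x>a] with C₁=M₀(3b²-L²)/(6L)=32/3 = (12·(48/5)²/(2·16)-12·((48/5)-(16/3))+(32/3))/100000 = -14/234375 rad
Superposition: θ = Σ θ_i = 55967/9375000 rad ≈ 0.005970 rad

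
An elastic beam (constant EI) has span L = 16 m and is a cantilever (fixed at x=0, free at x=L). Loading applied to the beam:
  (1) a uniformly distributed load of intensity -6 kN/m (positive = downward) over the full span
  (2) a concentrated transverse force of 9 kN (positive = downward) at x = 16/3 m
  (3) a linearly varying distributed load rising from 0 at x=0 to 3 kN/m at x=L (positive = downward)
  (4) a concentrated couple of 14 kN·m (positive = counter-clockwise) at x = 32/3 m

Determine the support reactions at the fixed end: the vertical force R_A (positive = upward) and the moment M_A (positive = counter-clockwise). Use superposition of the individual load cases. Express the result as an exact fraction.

Load 1 — uniform load w=-6 kN/m over full span:
  R_A = wL = (-6)·16 = -96 kN
  M_A = wL²/2 = (-6)·16²/2 = -768 kN·m
Load 2 — point force P=9 kN at a=16/3 m (b=L-a=32/3):
  R_A = P = 9 kN
  M_A = Pa = 9·(16/3) = 48 kN·m
Load 3 — triangular load w₀=3 kN/m (0→w₀ over full span):
  R_A = w₀L/2 = 3·16/2 = 24 kN
  M_A = w₀L²/3 = 3·16²/3 = 256 kN·m
Load 4 — applied couple M₀=14 kN·m at a=32/3 m (b=L-a=16/3):
  R_A = 0 kN
  M_A = -M₀ = -14 kN·m
Superposition: R_A = -63 kN, M_A = -478 kN·m

R_A = -63 kN, M_A = -478 kN·m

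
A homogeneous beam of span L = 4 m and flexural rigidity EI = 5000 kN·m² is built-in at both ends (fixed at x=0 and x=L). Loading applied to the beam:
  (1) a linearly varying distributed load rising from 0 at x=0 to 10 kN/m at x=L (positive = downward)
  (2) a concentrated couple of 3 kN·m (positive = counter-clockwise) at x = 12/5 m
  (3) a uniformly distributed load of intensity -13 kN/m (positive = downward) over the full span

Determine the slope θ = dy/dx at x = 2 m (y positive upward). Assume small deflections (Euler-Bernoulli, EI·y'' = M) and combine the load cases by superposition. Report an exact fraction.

Load 1 — triangular load w₀=10 kN/m (0→w₀ over full span):
  θ_1 = -w₀(2x(L-x)(L-2x)(x+2L)+x²(L-x)²)/(120LEI) = -10·(2·2·(4-2)·(4-2·2)·(2+2·4)+2²·(4-2)²)/(120·4·5000) = -1/15000 rad
Load 2 — applied couple M₀=3 kN·m at a=12/5 m (b=L-a=8/5):
  θ_2 = (R_Ax²/2 - M_Ax)/EI  [x≤a] with R_A=27/25, M_A=24/25 = ((27/25)·2²/2 - (24/25)·2)/5000 = 3/62500 rad
Load 3 — uniform load w=-13 kN/m over full span:
  θ_3 = -wx(L-x)(L-2x)/(12EI) = -(-13)·2·(4-2)·(4-2·2)/(12·5000) = 0 rad
Superposition: θ = Σ θ_i = -7/375000 rad ≈ -0.000019 rad

θ(2) = -7/375000 rad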